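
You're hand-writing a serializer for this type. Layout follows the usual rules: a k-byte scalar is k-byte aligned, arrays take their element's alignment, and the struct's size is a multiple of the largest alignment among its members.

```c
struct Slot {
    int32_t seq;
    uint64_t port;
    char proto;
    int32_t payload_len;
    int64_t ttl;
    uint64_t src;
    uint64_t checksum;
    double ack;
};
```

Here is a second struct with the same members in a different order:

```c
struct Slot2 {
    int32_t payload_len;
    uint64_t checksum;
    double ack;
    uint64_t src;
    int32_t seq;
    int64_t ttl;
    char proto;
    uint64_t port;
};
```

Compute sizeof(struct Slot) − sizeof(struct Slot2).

@0: seq [4B, align 4] → 4
+4 pad (align 8)
@8: port [8B, align 8] → 16
@16: proto [1B, align 1] → 17
+3 pad (align 4)
@20: payload_len [4B, align 4] → 24
@24: ttl [8B, align 8] → 32
@32: src [8B, align 8] → 40
@40: checksum [8B, align 8] → 48
@48: ack [8B, align 8] → 56
size 56, align 8
— Slot2 —
@0: payload_len [4B, align 4] → 4
+4 pad (align 8)
@8: checksum [8B, align 8] → 16
@16: ack [8B, align 8] → 24
@24: src [8B, align 8] → 32
@32: seq [4B, align 4] → 36
+4 pad (align 8)
@40: ttl [8B, align 8] → 48
@48: proto [1B, align 1] → 49
+7 pad (align 8)
@56: port [8B, align 8] → 64
size 64, align 8
56 − 64 = -8

-8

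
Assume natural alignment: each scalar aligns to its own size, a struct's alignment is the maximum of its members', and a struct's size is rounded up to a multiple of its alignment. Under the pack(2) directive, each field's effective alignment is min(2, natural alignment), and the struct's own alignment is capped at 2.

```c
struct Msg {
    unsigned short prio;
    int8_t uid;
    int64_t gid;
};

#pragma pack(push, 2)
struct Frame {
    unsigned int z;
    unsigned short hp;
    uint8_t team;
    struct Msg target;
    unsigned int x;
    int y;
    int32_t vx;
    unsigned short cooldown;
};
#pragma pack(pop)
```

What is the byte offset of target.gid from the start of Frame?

Msg: 0..2  prio  (2B, 2-aligned); 2..3  uid  (1B, 1-aligned); 3..8  -- padding (5B); 8..16  gid  (8B, 8-aligned); sizeof = 16, alignof = 8
0..4  z  (4B, 2-aligned)
4..6  hp  (2B, 2-aligned)
6..7  team  (1B, 1-aligned)
7..8  -- padding (1B)
8..24  target  (16B, 2-aligned)
within Msg: gid at 8
8 + 8 = 16

16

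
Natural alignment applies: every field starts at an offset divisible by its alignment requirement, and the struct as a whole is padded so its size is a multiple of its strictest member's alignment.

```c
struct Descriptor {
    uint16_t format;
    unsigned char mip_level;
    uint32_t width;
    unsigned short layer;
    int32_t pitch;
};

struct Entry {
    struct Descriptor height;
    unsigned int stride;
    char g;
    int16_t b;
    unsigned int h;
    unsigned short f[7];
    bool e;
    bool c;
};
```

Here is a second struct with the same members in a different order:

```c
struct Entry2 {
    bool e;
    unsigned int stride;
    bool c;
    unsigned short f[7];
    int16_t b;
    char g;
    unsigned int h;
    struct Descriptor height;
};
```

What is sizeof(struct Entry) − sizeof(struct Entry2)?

-4

Descriptor: format at 0 (size 2, align 2) → ends 2; mip_level at 2 (size 1, align 1) → ends 3; pad 1 to align 4 for width; width at 4 (size 4, align 4) → ends 8; layer at 8 (size 2, align 2) → ends 10; pad 2 to align 4 for pitch; pitch at 12 (size 4, align 4) → ends 16; total 16 bytes, alignment 4
height at 0 (size 16, align 4) → ends 16
stride at 16 (size 4, align 4) → ends 20
g at 20 (size 1, align 1) → ends 21
pad 1 to align 2 for b
b at 22 (size 2, align 2) → ends 24
h at 24 (size 4, align 4) → ends 28
f at 28 (size 14, align 2) → ends 42
e at 42 (size 1, align 1) → ends 43
c at 43 (size 1, align 1) → ends 44
total 44 bytes, alignment 4
— Entry2 —
e at 0 (size 1, align 1) → ends 1
pad 3 to align 4 for stride
stride at 4 (size 4, align 4) → ends 8
c at 8 (size 1, align 1) → ends 9
pad 1 to align 2 for f
f at 10 (size 14, align 2) → ends 24
b at 24 (size 2, align 2) → ends 26
g at 26 (size 1, align 1) → ends 27
pad 1 to align 4 for h
h at 28 (size 4, align 4) → ends 32
height at 32 (size 16, align 4) → ends 48
total 48 bytes, alignment 4
44 − 48 = -4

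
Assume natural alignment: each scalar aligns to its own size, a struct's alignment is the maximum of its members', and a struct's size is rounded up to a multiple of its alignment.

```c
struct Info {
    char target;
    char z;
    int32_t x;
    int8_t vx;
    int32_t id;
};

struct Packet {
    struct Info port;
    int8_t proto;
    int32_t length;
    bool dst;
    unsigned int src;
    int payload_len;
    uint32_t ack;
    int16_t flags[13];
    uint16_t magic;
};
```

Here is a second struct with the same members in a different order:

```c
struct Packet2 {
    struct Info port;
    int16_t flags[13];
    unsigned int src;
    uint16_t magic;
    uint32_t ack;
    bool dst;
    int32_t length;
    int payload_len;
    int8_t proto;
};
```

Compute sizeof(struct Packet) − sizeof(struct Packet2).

Info: 0..1  target  (1B, 1-aligned); 1..2  z  (1B, 1-aligned); 2..4  -- padding (2B); 4..8  x  (4B, 4-aligned); 8..9  vx  (1B, 1-aligned); 9..12  -- padding (3B); 12..16  id  (4B, 4-aligned); sizeof = 16, alignof = 4
0..16  port  (16B, 4-aligned)
16..17  proto  (1B, 1-aligned)
17..20  -- padding (3B)
20..24  length  (4B, 4-aligned)
24..25  dst  (1B, 1-aligned)
25..28  -- padding (3B)
28..32  src  (4B, 4-aligned)
32..36  payload_len  (4B, 4-aligned)
36..40  ack  (4B, 4-aligned)
40..66  flags  (26B, 2-aligned)
66..68  magic  (2B, 2-aligned)
sizeof = 68, alignof = 4
— Packet2 —
0..16  port  (16B, 4-aligned)
16..42  flags  (26B, 2-aligned)
42..44  -- padding (2B)
44..48  src  (4B, 4-aligned)
48..50  magic  (2B, 2-aligned)
50..52  -- padding (2B)
52..56  ack  (4B, 4-aligned)
56..57  dst  (1B, 1-aligned)
57..60  -- padding (3B)
60..64  length  (4B, 4-aligned)
64..68  payload_len  (4B, 4-aligned)
68..69  proto  (1B, 1-aligned)
69..72  -- tail padding (3B)
sizeof = 72, alignof = 4
68 − 72 = -4

-4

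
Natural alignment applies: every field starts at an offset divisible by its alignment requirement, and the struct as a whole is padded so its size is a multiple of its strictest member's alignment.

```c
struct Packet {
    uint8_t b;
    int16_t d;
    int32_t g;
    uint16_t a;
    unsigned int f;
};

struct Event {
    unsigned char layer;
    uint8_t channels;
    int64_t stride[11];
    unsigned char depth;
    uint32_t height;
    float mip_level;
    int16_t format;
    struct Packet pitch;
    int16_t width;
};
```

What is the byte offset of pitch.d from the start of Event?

114

Packet: @0: b [1B, align 1] → 1; +1 pad (align 2); @2: d [2B, align 2] → 4; @4: g [4B, align 4] → 8; @8: a [2B, align 2] → 10; +2 pad (align 4); @12: f [4B, align 4] → 16; size 16, align 4
@0: layer [1B, align 1] → 1
@1: channels [1B, align 1] → 2
+6 pad (align 8)
@8: stride [88B, align 8] → 96
@96: depth [1B, align 1] → 97
+3 pad (align 4)
@100: height [4B, align 4] → 104
@104: mip_level [4B, align 4] → 108
@108: format [2B, align 2] → 110
+2 pad (align 4)
@112: pitch [16B, align 4] → 128
within Packet: d at 2
112 + 2 = 114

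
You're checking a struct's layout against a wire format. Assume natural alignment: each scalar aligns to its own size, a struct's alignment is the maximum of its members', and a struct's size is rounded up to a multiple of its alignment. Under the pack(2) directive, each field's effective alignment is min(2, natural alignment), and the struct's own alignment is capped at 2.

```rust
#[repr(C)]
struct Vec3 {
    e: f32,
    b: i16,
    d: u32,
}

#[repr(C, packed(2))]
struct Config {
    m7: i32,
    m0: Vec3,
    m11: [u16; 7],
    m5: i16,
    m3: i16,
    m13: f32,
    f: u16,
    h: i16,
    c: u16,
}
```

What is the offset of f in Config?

38

Vec3: e at 0 (size 4, align 4) → ends 4; b at 4 (size 2, align 2) → ends 6; pad 2 to align 4 for d; d at 8 (size 4, align 4) → ends 12; total 12 bytes, alignment 4
m7 at 0 (size 4, align 2) → ends 4
m0 at 4 (size 12, align 2) → ends 16
m11 at 16 (size 14, align 2) → ends 30
m5 at 30 (size 2, align 2) → ends 32
m3 at 32 (size 2, align 2) → ends 34
m13 at 34 (size 4, align 2) → ends 38
f at 38 (size 2, align 2) → ends 40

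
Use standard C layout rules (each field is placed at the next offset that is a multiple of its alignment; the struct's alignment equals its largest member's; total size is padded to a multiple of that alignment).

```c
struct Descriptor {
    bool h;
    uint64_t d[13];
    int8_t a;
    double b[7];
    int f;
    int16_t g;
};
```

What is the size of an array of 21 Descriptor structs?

3864

0..1  h  (1B, 1-aligned)
1..8  -- padding (7B)
8..112  d  (104B, 8-aligned)
112..113  a  (1B, 1-aligned)
113..120  -- padding (7B)
120..176  b  (56B, 8-aligned)
176..180  f  (4B, 4-aligned)
180..182  g  (2B, 2-aligned)
182..184  -- tail padding (2B)
sizeof = 184, alignof = 8
array of 21: 21 × 184 = 3864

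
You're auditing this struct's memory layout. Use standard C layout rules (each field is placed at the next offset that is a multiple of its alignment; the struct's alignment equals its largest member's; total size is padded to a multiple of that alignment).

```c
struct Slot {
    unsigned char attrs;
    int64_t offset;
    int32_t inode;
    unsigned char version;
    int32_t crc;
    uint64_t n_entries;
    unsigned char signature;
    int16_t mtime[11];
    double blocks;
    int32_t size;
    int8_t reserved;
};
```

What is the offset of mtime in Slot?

0..1  attrs  (1B, 1-aligned)
1..8  -- padding (7B)
8..16  offset  (8B, 8-aligned)
16..20  inode  (4B, 4-aligned)
20..21  version  (1B, 1-aligned)
21..24  -- padding (3B)
24..28  crc  (4B, 4-aligned)
28..32  -- padding (4B)
32..40  n_entries  (8B, 8-aligned)
40..41  signature  (1B, 1-aligned)
41..42  -- padding (1B)
42..64  mtime  (22B, 2-aligned)

42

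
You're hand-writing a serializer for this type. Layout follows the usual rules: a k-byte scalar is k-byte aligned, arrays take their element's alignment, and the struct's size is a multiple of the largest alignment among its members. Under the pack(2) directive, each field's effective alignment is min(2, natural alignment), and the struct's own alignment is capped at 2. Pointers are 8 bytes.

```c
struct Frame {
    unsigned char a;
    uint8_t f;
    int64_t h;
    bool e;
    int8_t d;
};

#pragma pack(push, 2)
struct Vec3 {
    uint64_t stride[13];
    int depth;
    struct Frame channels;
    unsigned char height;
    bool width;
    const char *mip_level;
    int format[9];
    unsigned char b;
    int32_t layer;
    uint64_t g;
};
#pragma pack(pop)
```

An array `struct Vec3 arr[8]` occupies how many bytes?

Frame: 0..1  a  (1B, 1-aligned); 1..2  f  (1B, 1-aligned); 2..8  -- padding (6B); 8..16  h  (8B, 8-aligned); 16..17  e  (1B, 1-aligned); 17..18  d  (1B, 1-aligned); 18..24  -- tail padding (6B); sizeof = 24, alignof = 8
0..104  stride  (104B, 2-aligned)
104..108  depth  (4B, 2-aligned)
108..132  channels  (24B, 2-aligned)
132..133  height  (1B, 1-aligned)
133..134  width  (1B, 1-aligned)
134..142  mip_level  (8B, 2-aligned)
142..178  format  (36B, 2-aligned)
178..179  b  (1B, 1-aligned)
179..180  -- padding (1B)
180..184  layer  (4B, 2-aligned)
184..192  g  (8B, 2-aligned)
sizeof = 192, alignof = 2
array of 8: 8 × 192 = 1536

1536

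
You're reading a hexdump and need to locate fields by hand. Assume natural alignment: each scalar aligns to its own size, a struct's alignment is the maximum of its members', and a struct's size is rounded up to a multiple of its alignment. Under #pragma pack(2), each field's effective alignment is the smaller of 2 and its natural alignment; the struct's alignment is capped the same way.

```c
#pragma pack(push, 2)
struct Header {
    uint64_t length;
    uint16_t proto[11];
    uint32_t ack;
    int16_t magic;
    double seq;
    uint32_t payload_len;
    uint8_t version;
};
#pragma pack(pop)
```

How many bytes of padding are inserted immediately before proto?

0

@0: length [8B, align 2] → 8
@8: proto [22B, align 2] → 30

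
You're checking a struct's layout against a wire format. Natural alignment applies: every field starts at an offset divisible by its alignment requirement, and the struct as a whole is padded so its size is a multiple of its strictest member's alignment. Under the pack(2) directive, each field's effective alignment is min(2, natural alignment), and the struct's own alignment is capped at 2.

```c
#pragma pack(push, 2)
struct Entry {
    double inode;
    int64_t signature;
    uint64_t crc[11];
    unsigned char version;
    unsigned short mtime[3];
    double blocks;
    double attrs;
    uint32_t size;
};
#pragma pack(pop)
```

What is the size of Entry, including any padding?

0..8  inode  (8B, 2-aligned)
8..16  signature  (8B, 2-aligned)
16..104  crc  (88B, 2-aligned)
104..105  version  (1B, 1-aligned)
105..106  -- padding (1B)
106..112  mtime  (6B, 2-aligned)
112..120  blocks  (8B, 2-aligned)
120..128  attrs  (8B, 2-aligned)
128..132  size  (4B, 2-aligned)
sizeof = 132, alignof = 2

132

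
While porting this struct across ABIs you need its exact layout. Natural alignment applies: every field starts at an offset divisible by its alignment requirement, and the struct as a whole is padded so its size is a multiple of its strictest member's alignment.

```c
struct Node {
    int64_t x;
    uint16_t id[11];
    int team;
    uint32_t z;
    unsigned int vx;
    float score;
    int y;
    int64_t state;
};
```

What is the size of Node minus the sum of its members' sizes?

6

0..8  x  (8B, 8-aligned)
8..30  id  (22B, 2-aligned)
30..32  -- padding (2B)
32..36  team  (4B, 4-aligned)
36..40  z  (4B, 4-aligned)
40..44  vx  (4B, 4-aligned)
44..48  score  (4B, 4-aligned)
48..52  y  (4B, 4-aligned)
52..56  -- padding (4B)
56..64  state  (8B, 8-aligned)
sizeof = 64, alignof = 8
data bytes 58, size 64 → padding 6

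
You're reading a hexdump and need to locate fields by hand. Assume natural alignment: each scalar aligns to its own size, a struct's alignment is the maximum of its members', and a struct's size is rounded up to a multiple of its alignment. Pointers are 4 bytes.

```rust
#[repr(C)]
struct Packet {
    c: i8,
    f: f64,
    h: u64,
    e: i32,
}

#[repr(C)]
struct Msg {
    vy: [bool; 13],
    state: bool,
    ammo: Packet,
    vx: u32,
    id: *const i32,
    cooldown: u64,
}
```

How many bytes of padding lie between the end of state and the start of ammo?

2

Packet: @0: c [1B, align 1] → 1; +7 pad (align 8); @8: f [8B, align 8] → 16; @16: h [8B, align 8] → 24; @24: e [4B, align 4] → 28; +4 tail pad (align 8); size 32, align 8
@0: vy [13B, align 1] → 13
@13: state [1B, align 1] → 14
+2 pad (align 8)
@16: ammo [32B, align 8] → 48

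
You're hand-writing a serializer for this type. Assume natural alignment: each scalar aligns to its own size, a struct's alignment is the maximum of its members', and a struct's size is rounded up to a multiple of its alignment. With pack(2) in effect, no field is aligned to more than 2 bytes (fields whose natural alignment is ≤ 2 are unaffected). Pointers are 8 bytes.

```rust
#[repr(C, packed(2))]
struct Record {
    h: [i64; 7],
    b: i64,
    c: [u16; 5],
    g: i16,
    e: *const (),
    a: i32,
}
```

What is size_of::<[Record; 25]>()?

2200

0..56  h  (56B, 2-aligned)
56..64  b  (8B, 2-aligned)
64..74  c  (10B, 2-aligned)
74..76  g  (2B, 2-aligned)
76..84  e  (8B, 2-aligned)
84..88  a  (4B, 2-aligned)
sizeof = 88, alignof = 2
array of 25: 25 × 88 = 2200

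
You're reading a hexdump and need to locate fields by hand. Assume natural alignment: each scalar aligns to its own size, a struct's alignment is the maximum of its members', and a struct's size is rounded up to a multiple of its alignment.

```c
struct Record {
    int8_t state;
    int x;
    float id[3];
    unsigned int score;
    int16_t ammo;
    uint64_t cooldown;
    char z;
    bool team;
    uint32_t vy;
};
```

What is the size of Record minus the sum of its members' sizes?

0..1  state  (1B, 1-aligned)
1..4  -- padding (3B)
4..8  x  (4B, 4-aligned)
8..20  id  (12B, 4-aligned)
20..24  score  (4B, 4-aligned)
24..26  ammo  (2B, 2-aligned)
26..32  -- padding (6B)
32..40  cooldown  (8B, 8-aligned)
40..41  z  (1B, 1-aligned)
41..42  team  (1B, 1-aligned)
42..44  -- padding (2B)
44..48  vy  (4B, 4-aligned)
sizeof = 48, alignof = 8
data bytes 37, size 48 → padding 11

11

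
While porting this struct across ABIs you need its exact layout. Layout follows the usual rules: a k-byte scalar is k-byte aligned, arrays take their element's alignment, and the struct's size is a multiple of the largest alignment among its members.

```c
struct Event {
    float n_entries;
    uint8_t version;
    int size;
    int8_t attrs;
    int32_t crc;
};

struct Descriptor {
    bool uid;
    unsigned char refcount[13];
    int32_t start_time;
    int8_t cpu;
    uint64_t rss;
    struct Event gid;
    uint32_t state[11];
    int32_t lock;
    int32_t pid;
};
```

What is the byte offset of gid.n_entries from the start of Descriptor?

Event: @0: n_entries [4B, align 4] → 4; @4: version [1B, align 1] → 5; +3 pad (align 4); @8: size [4B, align 4] → 12; @12: attrs [1B, align 1] → 13; +3 pad (align 4); @16: crc [4B, align 4] → 20; size 20, align 4
@0: uid [1B, align 1] → 1
@1: refcount [13B, align 1] → 14
+2 pad (align 4)
@16: start_time [4B, align 4] → 20
@20: cpu [1B, align 1] → 21
+3 pad (align 8)
@24: rss [8B, align 8] → 32
@32: gid [20B, align 4] → 52
within Event: n_entries at 0
32 + 0 = 32

32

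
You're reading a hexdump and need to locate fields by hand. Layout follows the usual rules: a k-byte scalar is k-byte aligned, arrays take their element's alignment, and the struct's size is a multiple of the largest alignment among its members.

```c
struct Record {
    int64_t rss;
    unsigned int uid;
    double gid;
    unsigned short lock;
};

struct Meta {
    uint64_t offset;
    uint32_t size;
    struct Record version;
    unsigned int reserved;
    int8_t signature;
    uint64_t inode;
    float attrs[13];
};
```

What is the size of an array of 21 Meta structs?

2520

Record: rss at 0 (size 8, align 8) → ends 8; uid at 8 (size 4, align 4) → ends 12; pad 4 to align 8 for gid; gid at 16 (size 8, align 8) → ends 24; lock at 24 (size 2, align 2) → ends 26; tail pad 6 to reach multiple of 8; total 32 bytes, alignment 8
offset at 0 (size 8, align 8) → ends 8
size at 8 (size 4, align 4) → ends 12
pad 4 to align 8 for version
version at 16 (size 32, align 8) → ends 48
reserved at 48 (size 4, align 4) → ends 52
signature at 52 (size 1, align 1) → ends 53
pad 3 to align 8 for inode
inode at 56 (size 8, align 8) → ends 64
attrs at 64 (size 52, align 4) → ends 116
tail pad 4 to reach multiple of 8
total 120 bytes, alignment 8
array of 21: 21 × 120 = 2520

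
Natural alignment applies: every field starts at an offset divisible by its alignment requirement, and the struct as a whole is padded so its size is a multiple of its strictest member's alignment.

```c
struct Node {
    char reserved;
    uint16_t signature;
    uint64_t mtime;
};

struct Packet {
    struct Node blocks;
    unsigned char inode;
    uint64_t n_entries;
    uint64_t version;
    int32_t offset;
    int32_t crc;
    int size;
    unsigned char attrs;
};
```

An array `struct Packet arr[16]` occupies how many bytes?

Node: 0..1  reserved  (1B, 1-aligned); 1..2  -- padding (1B); 2..4  signature  (2B, 2-aligned); 4..8  -- padding (4B); 8..16  mtime  (8B, 8-aligned); sizeof = 16, alignof = 8
0..16  blocks  (16B, 8-aligned)
16..17  inode  (1B, 1-aligned)
17..24  -- padding (7B)
24..32  n_entries  (8B, 8-aligned)
32..40  version  (8B, 8-aligned)
40..44  offset  (4B, 4-aligned)
44..48  crc  (4B, 4-aligned)
48..52  size  (4B, 4-aligned)
52..53  attrs  (1B, 1-aligned)
53..56  -- tail padding (3B)
sizeof = 56, alignof = 8
array of 16: 16 × 56 = 896

896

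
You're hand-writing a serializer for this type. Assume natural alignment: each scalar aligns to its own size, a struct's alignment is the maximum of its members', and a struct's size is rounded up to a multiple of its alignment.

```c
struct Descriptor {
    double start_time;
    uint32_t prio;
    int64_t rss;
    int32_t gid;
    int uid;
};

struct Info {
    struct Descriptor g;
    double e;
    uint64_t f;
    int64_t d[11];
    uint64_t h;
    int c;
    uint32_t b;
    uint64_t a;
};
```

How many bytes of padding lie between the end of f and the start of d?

0

Descriptor: start_time at 0 (size 8, align 8) → ends 8; prio at 8 (size 4, align 4) → ends 12; pad 4 to align 8 for rss; rss at 16 (size 8, align 8) → ends 24; gid at 24 (size 4, align 4) → ends 28; uid at 28 (size 4, align 4) → ends 32; total 32 bytes, alignment 8
g at 0 (size 32, align 8) → ends 32
e at 32 (size 8, align 8) → ends 40
f at 40 (size 8, align 8) → ends 48
d at 48 (size 88, align 8) → ends 136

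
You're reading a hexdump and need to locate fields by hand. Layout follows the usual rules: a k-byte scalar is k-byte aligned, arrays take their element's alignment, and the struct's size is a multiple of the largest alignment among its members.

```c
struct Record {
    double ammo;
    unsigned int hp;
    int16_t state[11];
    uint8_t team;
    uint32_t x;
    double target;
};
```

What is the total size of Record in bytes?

ammo at 0 (size 8, align 8) → ends 8
hp at 8 (size 4, align 4) → ends 12
state at 12 (size 22, align 2) → ends 34
team at 34 (size 1, align 1) → ends 35
pad 1 to align 4 for x
x at 36 (size 4, align 4) → ends 40
target at 40 (size 8, align 8) → ends 48
total 48 bytes, alignment 8

48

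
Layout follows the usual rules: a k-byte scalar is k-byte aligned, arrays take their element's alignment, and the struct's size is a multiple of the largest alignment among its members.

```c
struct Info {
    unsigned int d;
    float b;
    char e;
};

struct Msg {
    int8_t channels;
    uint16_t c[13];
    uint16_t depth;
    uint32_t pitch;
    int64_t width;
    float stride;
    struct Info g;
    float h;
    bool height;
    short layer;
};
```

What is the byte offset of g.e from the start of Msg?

Info: d at 0 (size 4, align 4) → ends 4; b at 4 (size 4, align 4) → ends 8; e at 8 (size 1, align 1) → ends 9; tail pad 3 to reach multiple of 4; total 12 bytes, alignment 4
channels at 0 (size 1, align 1) → ends 1
pad 1 to align 2 for c
c at 2 (size 26, align 2) → ends 28
depth at 28 (size 2, align 2) → ends 30
pad 2 to align 4 for pitch
pitch at 32 (size 4, align 4) → ends 36
pad 4 to align 8 for width
width at 40 (size 8, align 8) → ends 48
stride at 48 (size 4, align 4) → ends 52
g at 52 (size 12, align 4) → ends 64
within Info: e at 8
52 + 8 = 60

60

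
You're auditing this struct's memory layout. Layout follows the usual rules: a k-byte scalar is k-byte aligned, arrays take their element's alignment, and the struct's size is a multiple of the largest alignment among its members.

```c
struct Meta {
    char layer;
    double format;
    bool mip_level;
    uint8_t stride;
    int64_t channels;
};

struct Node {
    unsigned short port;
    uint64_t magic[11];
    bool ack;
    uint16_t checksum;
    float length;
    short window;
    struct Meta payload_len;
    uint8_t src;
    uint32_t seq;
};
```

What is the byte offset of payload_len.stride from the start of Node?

Meta: 0..1  layer  (1B, 1-aligned); 1..8  -- padding (7B); 8..16  format  (8B, 8-aligned); 16..17  mip_level  (1B, 1-aligned); 17..18  stride  (1B, 1-aligned); 18..24  -- padding (6B); 24..32  channels  (8B, 8-aligned); sizeof = 32, alignof = 8
0..2  port  (2B, 2-aligned)
2..8  -- padding (6B)
8..96  magic  (88B, 8-aligned)
96..97  ack  (1B, 1-aligned)
97..98  -- padding (1B)
98..100  checksum  (2B, 2-aligned)
100..104  length  (4B, 4-aligned)
104..106  window  (2B, 2-aligned)
106..112  -- padding (6B)
112..144  payload_len  (32B, 8-aligned)
within Meta: stride at 17
112 + 17 = 129

129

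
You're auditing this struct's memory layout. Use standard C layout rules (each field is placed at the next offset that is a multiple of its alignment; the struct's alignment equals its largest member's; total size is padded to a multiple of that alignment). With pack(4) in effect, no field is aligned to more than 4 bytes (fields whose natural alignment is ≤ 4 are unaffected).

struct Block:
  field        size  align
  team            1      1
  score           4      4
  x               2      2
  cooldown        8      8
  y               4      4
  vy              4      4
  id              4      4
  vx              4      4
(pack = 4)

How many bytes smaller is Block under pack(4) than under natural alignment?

4

natural layout:
  team at 0 (size 1, align 1) → ends 1
  pad 3 to align 4 for score
  score at 4 (size 4, align 4) → ends 8
  x at 8 (size 2, align 2) → ends 10
  pad 6 to align 8 for cooldown
  cooldown at 16 (size 8, align 8) → ends 24
  y at 24 (size 4, align 4) → ends 28
  vy at 28 (size 4, align 4) → ends 32
  id at 32 (size 4, align 4) → ends 36
  vx at 36 (size 4, align 4) → ends 40
  total 40 bytes, alignment 8
packed(4) layout:
  team at 0 (size 1, align 1) → ends 1
  pad 3 to align 4 for score
  score at 4 (size 4, align 4) → ends 8
  x at 8 (size 2, align 2) → ends 10
  pad 2 to align 4 for cooldown
  cooldown at 12 (size 8, align 4) → ends 20
  y at 20 (size 4, align 4) → ends 24
  vy at 24 (size 4, align 4) → ends 28
  id at 28 (size 4, align 4) → ends 32
  vx at 32 (size 4, align 4) → ends 36
  total 36 bytes, alignment 4
40 − 36 = 4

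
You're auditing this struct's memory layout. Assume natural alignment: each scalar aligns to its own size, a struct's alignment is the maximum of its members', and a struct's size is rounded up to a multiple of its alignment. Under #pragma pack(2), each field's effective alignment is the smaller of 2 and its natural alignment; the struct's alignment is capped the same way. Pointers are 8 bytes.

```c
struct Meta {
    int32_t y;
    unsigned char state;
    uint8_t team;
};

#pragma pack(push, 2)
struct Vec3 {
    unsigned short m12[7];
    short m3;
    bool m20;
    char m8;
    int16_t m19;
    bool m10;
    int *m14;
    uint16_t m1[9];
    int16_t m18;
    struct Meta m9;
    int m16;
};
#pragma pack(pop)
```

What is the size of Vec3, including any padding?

62 bytes

Meta: y at 0 (size 4, align 4) → ends 4; state at 4 (size 1, align 1) → ends 5; team at 5 (size 1, align 1) → ends 6; tail pad 2 to reach multiple of 4; total 8 bytes, alignment 4
m12 at 0 (size 14, align 2) → ends 14
m3 at 14 (size 2, align 2) → ends 16
m20 at 16 (size 1, align 1) → ends 17
m8 at 17 (size 1, align 1) → ends 18
m19 at 18 (size 2, align 2) → ends 20
m10 at 20 (size 1, align 1) → ends 21
pad 1 to align 2 for m14
m14 at 22 (size 8, align 2) → ends 30
m1 at 30 (size 18, align 2) → ends 48
m18 at 48 (size 2, align 2) → ends 50
m9 at 50 (size 8, align 2) → ends 58
m16 at 58 (size 4, align 2) → ends 62
total 62 bytes, alignment 2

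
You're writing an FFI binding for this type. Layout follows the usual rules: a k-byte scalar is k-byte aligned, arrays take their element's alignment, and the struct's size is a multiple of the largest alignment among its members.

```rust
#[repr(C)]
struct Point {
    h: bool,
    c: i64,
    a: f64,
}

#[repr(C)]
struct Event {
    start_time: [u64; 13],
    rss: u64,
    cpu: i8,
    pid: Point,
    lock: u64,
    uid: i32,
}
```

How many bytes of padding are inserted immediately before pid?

Point: 0..1  h  (1B, 1-aligned); 1..8  -- padding (7B); 8..16  c  (8B, 8-aligned); 16..24  a  (8B, 8-aligned); sizeof = 24, alignof = 8
0..104  start_time  (104B, 8-aligned)
104..112  rss  (8B, 8-aligned)
112..113  cpu  (1B, 1-aligned)
113..120  -- padding (7B)
120..144  pid  (24B, 8-aligned)

7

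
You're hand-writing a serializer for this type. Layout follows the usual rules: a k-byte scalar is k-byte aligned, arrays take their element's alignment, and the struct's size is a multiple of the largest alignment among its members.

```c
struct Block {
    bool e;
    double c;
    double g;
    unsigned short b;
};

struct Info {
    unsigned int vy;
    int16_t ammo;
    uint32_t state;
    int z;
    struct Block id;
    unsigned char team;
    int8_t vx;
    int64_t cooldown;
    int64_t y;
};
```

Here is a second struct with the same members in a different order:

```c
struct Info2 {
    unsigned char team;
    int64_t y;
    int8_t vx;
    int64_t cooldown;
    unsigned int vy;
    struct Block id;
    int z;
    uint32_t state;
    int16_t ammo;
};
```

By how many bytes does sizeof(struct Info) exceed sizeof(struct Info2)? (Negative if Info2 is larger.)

Block: e at 0 (size 1, align 1) → ends 1; pad 7 to align 8 for c; c at 8 (size 8, align 8) → ends 16; g at 16 (size 8, align 8) → ends 24; b at 24 (size 2, align 2) → ends 26; tail pad 6 to reach multiple of 8; total 32 bytes, alignment 8
vy at 0 (size 4, align 4) → ends 4
ammo at 4 (size 2, align 2) → ends 6
pad 2 to align 4 for state
state at 8 (size 4, align 4) → ends 12
z at 12 (size 4, align 4) → ends 16
id at 16 (size 32, align 8) → ends 48
team at 48 (size 1, align 1) → ends 49
vx at 49 (size 1, align 1) → ends 50
pad 6 to align 8 for cooldown
cooldown at 56 (size 8, align 8) → ends 64
y at 64 (size 8, align 8) → ends 72
total 72 bytes, alignment 8
— Info2 —
team at 0 (size 1, align 1) → ends 1
pad 7 to align 8 for y
y at 8 (size 8, align 8) → ends 16
vx at 16 (size 1, align 1) → ends 17
pad 7 to align 8 for cooldown
cooldown at 24 (size 8, align 8) → ends 32
vy at 32 (size 4, align 4) → ends 36
pad 4 to align 8 for id
id at 40 (size 32, align 8) → ends 72
z at 72 (size 4, align 4) → ends 76
state at 76 (size 4, align 4) → ends 80
ammo at 80 (size 2, align 2) → ends 82
tail pad 6 to reach multiple of 8
total 88 bytes, alignment 8
72 − 88 = -16

-16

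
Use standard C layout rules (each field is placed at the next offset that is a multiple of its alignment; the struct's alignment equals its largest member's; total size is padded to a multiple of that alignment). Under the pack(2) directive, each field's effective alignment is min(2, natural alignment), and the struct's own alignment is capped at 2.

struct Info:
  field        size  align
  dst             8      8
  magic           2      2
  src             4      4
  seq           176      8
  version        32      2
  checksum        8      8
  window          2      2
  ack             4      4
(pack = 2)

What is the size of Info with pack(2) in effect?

236

@0: dst [8B, align 2] → 8
@8: magic [2B, align 2] → 10
@10: src [4B, align 2] → 14
@14: seq [176B, align 2] → 190
@190: version [32B, align 2] → 222
@222: checksum [8B, align 2] → 230
@230: window [2B, align 2] → 232
@232: ack [4B, align 2] → 236
size 236, align 2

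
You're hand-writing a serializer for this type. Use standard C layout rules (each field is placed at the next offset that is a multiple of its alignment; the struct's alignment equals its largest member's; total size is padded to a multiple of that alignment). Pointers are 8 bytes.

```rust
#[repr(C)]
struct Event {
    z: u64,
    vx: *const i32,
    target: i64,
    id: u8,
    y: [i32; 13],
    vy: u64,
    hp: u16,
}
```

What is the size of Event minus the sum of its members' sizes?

9

z at 0 (size 8, align 8) → ends 8
vx at 8 (size 8, align 8) → ends 16
target at 16 (size 8, align 8) → ends 24
id at 24 (size 1, align 1) → ends 25
pad 3 to align 4 for y
y at 28 (size 52, align 4) → ends 80
vy at 80 (size 8, align 8) → ends 88
hp at 88 (size 2, align 2) → ends 90
tail pad 6 to reach multiple of 8
total 96 bytes, alignment 8
data bytes 87, size 96 → padding 9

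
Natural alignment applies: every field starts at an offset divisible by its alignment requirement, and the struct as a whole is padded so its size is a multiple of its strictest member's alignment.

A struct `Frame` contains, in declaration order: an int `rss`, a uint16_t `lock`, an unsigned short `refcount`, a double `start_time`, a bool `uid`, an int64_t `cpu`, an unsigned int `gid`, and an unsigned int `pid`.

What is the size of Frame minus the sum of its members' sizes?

7

0..4  rss  (4B, 4-aligned)
4..6  lock  (2B, 2-aligned)
6..8  refcount  (2B, 2-aligned)
8..16  start_time  (8B, 8-aligned)
16..17  uid  (1B, 1-aligned)
17..24  -- padding (7B)
24..32  cpu  (8B, 8-aligned)
32..36  gid  (4B, 4-aligned)
36..40  pid  (4B, 4-aligned)
sizeof = 40, alignof = 8
data bytes 33, size 40 → padding 7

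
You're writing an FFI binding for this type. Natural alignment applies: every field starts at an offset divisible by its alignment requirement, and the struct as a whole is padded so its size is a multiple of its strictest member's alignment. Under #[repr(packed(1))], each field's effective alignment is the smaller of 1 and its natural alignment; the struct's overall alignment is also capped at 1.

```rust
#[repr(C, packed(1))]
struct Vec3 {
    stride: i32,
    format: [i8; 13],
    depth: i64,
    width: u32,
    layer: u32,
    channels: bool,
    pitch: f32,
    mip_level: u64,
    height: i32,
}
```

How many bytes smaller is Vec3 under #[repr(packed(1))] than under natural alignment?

14

natural layout:
  0..4  stride  (4B, 4-aligned)
  4..17  format  (13B, 1-aligned)
  17..24  -- padding (7B)
  24..32  depth  (8B, 8-aligned)
  32..36  width  (4B, 4-aligned)
  36..40  layer  (4B, 4-aligned)
  40..41  channels  (1B, 1-aligned)
  41..44  -- padding (3B)
  44..48  pitch  (4B, 4-aligned)
  48..56  mip_level  (8B, 8-aligned)
  56..60  height  (4B, 4-aligned)
  60..64  -- tail padding (4B)
  sizeof = 64, alignof = 8
packed(1) layout:
  0..4  stride  (4B, 1-aligned)
  4..17  format  (13B, 1-aligned)
  17..25  depth  (8B, 1-aligned)
  25..29  width  (4B, 1-aligned)
  29..33  layer  (4B, 1-aligned)
  33..34  channels  (1B, 1-aligned)
  34..38  pitch  (4B, 1-aligned)
  38..46  mip_level  (8B, 1-aligned)
  46..50  height  (4B, 1-aligned)
  sizeof = 50, alignof = 1
64 − 50 = 14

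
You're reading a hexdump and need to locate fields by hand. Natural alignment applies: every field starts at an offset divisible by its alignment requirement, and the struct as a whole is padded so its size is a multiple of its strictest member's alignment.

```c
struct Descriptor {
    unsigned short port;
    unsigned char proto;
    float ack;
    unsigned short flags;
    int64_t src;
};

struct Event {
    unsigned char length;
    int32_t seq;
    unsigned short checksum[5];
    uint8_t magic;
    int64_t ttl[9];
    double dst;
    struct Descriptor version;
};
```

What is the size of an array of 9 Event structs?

Descriptor: port at 0 (size 2, align 2) → ends 2; proto at 2 (size 1, align 1) → ends 3; pad 1 to align 4 for ack; ack at 4 (size 4, align 4) → ends 8; flags at 8 (size 2, align 2) → ends 10; pad 6 to align 8 for src; src at 16 (size 8, align 8) → ends 24; total 24 bytes, alignment 8
length at 0 (size 1, align 1) → ends 1
pad 3 to align 4 for seq
seq at 4 (size 4, align 4) → ends 8
checksum at 8 (size 10, align 2) → ends 18
magic at 18 (size 1, align 1) → ends 19
pad 5 to align 8 for ttl
ttl at 24 (size 72, align 8) → ends 96
dst at 96 (size 8, align 8) → ends 104
version at 104 (size 24, align 8) → ends 128
total 128 bytes, alignment 8
array of 9: 9 × 128 = 1152

1152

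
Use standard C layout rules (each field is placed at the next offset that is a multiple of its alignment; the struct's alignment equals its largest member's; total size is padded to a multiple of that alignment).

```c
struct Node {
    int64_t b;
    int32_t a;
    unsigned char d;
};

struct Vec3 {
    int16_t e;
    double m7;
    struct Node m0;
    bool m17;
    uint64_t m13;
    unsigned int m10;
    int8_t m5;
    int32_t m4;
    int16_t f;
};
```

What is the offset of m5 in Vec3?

52

Node: b at 0 (size 8, align 8) → ends 8; a at 8 (size 4, align 4) → ends 12; d at 12 (size 1, align 1) → ends 13; tail pad 3 to reach multiple of 8; total 16 bytes, alignment 8
e at 0 (size 2, align 2) → ends 2
pad 6 to align 8 for m7
m7 at 8 (size 8, align 8) → ends 16
m0 at 16 (size 16, align 8) → ends 32
m17 at 32 (size 1, align 1) → ends 33
pad 7 to align 8 for m13
m13 at 40 (size 8, align 8) → ends 48
m10 at 48 (size 4, align 4) → ends 52
m5 at 52 (size 1, align 1) → ends 53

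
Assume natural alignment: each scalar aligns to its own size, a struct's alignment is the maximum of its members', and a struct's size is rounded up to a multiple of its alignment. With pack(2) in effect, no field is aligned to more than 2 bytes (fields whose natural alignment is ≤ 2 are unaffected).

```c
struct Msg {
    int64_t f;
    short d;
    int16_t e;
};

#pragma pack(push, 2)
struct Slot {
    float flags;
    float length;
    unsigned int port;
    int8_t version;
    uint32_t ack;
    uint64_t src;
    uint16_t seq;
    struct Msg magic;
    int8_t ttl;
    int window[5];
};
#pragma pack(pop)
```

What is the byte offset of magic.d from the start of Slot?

Msg: 0..8  f  (8B, 8-aligned); 8..10  d  (2B, 2-aligned); 10..12  e  (2B, 2-aligned); 12..16  -- tail padding (4B); sizeof = 16, alignof = 8
0..4  flags  (4B, 2-aligned)
4..8  length  (4B, 2-aligned)
8..12  port  (4B, 2-aligned)
12..13  version  (1B, 1-aligned)
13..14  -- padding (1B)
14..18  ack  (4B, 2-aligned)
18..26  src  (8B, 2-aligned)
26..28  seq  (2B, 2-aligned)
28..44  magic  (16B, 2-aligned)
within Msg: d at 8
28 + 8 = 36

36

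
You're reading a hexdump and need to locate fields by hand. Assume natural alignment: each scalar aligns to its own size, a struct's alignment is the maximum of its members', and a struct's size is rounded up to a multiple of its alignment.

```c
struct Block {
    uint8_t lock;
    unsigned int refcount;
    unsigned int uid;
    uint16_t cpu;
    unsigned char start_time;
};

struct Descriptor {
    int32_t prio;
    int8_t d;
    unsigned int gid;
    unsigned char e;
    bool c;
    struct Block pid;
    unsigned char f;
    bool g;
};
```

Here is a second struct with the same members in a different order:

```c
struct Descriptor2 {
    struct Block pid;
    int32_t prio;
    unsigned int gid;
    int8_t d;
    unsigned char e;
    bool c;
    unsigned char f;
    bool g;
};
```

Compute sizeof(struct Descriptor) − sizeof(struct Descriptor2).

Block: @0: lock [1B, align 1] → 1; +3 pad (align 4); @4: refcount [4B, align 4] → 8; @8: uid [4B, align 4] → 12; @12: cpu [2B, align 2] → 14; @14: start_time [1B, align 1] → 15; +1 tail pad (align 4); size 16, align 4
@0: prio [4B, align 4] → 4
@4: d [1B, align 1] → 5
+3 pad (align 4)
@8: gid [4B, align 4] → 12
@12: e [1B, align 1] → 13
@13: c [1B, align 1] → 14
+2 pad (align 4)
@16: pid [16B, align 4] → 32
@32: f [1B, align 1] → 33
@33: g [1B, align 1] → 34
+2 tail pad (align 4)
size 36, align 4
— Descriptor2 —
@0: pid [16B, align 4] → 16
@16: prio [4B, align 4] → 20
@20: gid [4B, align 4] → 24
@24: d [1B, align 1] → 25
@25: e [1B, align 1] → 26
@26: c [1B, align 1] → 27
@27: f [1B, align 1] → 28
@28: g [1B, align 1] → 29
+3 tail pad (align 4)
size 32, align 4
36 − 32 = 4

4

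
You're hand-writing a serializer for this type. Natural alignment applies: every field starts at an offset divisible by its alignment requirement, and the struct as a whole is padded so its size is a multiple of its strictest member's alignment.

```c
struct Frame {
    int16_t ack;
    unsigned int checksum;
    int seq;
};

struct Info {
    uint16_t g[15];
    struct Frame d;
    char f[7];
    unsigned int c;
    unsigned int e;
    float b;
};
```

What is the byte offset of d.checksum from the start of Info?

Frame: 0..2  ack  (2B, 2-aligned); 2..4  -- padding (2B); 4..8  checksum  (4B, 4-aligned); 8..12  seq  (4B, 4-aligned); sizeof = 12, alignof = 4
0..30  g  (30B, 2-aligned)
30..32  -- padding (2B)
32..44  d  (12B, 4-aligned)
within Frame: checksum at 4
32 + 4 = 36

36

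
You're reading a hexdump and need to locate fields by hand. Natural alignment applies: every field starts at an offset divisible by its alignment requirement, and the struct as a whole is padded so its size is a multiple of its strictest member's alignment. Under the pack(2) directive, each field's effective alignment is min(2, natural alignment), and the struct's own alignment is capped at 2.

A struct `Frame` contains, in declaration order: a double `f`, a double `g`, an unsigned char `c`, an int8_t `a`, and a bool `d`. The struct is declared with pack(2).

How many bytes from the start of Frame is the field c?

0..8  f  (8B, 2-aligned)
8..16  g  (8B, 2-aligned)
16..17  c  (1B, 1-aligned)

16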